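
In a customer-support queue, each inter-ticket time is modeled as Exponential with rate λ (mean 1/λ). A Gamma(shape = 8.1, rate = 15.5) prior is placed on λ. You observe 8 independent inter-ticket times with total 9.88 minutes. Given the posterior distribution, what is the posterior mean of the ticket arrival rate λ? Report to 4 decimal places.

With a Gamma(shape α, rate β) prior on the exponential rate λ, the posterior after n observations with total T = Σxᵢ is Gamma(α+n, β+T).
Posterior: Gamma(8.1+8, 15.5+9.88) = Gamma(16.1, 25.38).
Posterior mean of λ = α/β = 16.1/25.38 = 0.6344.

0.6344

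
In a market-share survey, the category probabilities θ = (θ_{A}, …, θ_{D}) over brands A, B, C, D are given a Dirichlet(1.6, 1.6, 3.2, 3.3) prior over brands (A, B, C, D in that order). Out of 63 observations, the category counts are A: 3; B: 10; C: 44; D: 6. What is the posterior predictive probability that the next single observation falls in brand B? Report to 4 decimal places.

0.1596

The Dirichlet prior is conjugate to the Multinomial likelihood: each posterior αⱼ = prior αⱼ + observed count nⱼ.
Posterior concentration: (4.6, 11.6, 47.2, 9.3), total = 72.7.
P(next = B | data) = α_{B}/Σα = 0.1596.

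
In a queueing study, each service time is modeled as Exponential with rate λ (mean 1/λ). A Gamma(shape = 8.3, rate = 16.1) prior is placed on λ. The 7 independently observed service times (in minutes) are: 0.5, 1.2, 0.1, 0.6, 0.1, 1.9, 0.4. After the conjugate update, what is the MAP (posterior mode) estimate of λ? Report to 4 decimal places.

0.6842

With a Gamma(shape α, rate β) prior on the exponential rate λ, the posterior after n observations with total T = Σxᵢ is Gamma(α+n, β+T).
Sum of observations T = 4.8 minutes; n = 7.
Posterior: Gamma(8.3+7, 16.1+4.8) = Gamma(15.3, 20.9).
Mode = (α−1)/β = 0.6842.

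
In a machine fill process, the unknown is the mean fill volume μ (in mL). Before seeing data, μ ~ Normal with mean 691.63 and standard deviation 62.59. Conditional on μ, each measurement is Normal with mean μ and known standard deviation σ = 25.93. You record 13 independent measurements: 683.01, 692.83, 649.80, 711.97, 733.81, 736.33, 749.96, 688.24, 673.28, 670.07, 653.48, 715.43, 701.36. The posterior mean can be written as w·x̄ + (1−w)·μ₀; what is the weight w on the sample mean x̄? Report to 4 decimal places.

0.9870

For Normal data with known variance σ², a Normal(μ₀, σ₀²) prior on μ is conjugate. Posterior precision = 1/σ₀² + n/σ²; posterior mean is the precision-weighted average of μ₀ and x̄.
σ₀² = 62.59² = 3917.5081, σ² = 25.93² = 672.3649. Prior precision 1/σ₀² = 1/3917.5081; data precision n/σ² = 13/672.3649.
w = (n/σ²)/(1/σ₀² + n/σ²) = n·σ₀²/(σ² + n·σ₀²) = 13·3917.5081/(672.3649 + 13·3917.5081) = 50927.6053/51599.9702 = 0.9870.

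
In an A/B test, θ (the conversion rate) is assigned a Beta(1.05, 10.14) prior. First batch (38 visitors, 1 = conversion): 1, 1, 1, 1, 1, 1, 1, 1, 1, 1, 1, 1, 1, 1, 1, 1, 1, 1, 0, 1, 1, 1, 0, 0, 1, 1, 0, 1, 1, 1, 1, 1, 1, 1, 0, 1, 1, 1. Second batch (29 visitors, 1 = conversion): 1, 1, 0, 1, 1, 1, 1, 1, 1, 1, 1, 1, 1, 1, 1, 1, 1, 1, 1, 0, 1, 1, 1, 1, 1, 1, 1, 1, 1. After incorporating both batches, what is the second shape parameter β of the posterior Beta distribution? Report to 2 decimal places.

The Beta prior is conjugate to a Binomial/Bernoulli likelihood; the update adds successes to α and failures to β.
After batch 1: Beta(1.05+33, 10.14+5) = Beta(34.05, 15.14).
After batch 2: Beta(34.05+27, 15.14+2) = Beta(61.05, 17.14).
Posterior β = 17.14.

17.14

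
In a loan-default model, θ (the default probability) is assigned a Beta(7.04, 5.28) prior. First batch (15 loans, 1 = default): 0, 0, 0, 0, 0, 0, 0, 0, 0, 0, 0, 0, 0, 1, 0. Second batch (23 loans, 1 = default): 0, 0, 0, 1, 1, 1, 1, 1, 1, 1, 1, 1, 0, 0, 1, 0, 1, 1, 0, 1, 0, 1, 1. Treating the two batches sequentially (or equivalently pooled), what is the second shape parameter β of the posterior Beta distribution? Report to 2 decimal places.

The Beta prior is conjugate to a Binomial/Bernoulli likelihood; the update adds successes to α and failures to β.
After batch 1: Beta(7.04+1, 5.28+14) = Beta(8.04, 19.28).
After batch 2: Beta(8.04+15, 19.28+8) = Beta(23.04, 27.28).
Posterior β = 27.28.

27.28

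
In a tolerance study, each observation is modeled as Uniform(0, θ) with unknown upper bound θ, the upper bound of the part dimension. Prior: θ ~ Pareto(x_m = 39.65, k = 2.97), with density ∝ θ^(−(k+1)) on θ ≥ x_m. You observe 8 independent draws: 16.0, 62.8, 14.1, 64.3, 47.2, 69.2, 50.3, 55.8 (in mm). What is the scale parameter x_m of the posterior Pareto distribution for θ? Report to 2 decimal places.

69.20

A Pareto(scale x_m, shape k) prior on the upper bound θ of Uniform(0, θ) is conjugate: posterior is Pareto(max(x_m, max xᵢ), k + n).
Sample maximum = 69.2; prior scale x_m = 39.65 → posterior scale = max = 69.20.
Posterior shape = 2.97 + 8 = 10.97.
Posterior scale x_m = 69.20.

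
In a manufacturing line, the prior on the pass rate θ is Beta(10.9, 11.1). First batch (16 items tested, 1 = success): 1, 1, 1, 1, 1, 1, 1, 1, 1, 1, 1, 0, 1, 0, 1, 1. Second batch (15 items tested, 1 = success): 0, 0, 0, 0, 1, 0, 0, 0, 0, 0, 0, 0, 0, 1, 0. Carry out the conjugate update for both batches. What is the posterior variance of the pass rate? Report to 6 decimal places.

The Beta prior is conjugate to a Binomial/Bernoulli likelihood; the update adds successes to α and failures to β.
After batch 1: Beta(10.9+14, 11.1+2) = Beta(24.9, 13.1).
After batch 2: Beta(24.9+2, 13.1+13) = Beta(26.9, 26.1).
Var = αβ/((α+β)²(α+β+1)) = 26.9·26.1/(53.0²·54.0) = 0.004629.

0.004629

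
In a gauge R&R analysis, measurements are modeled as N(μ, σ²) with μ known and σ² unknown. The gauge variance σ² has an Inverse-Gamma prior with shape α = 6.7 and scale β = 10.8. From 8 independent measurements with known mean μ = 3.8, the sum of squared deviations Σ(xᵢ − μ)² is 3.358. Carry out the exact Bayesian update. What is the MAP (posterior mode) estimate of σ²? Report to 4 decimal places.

1.0666

With known mean μ and an Inverse-Gamma(α, β) prior on σ², the Normal likelihood is conjugate: posterior is Inv-Gamma(α + n/2, β + Σ(xᵢ−μ)²/2).
Posterior: Inv-Gamma(6.7 + 8/2, 10.8 + 3.358/2) = Inv-Gamma(10.70, 12.4790).
Mode = β/(α+1) = 12.4790/11.70 = 1.0666.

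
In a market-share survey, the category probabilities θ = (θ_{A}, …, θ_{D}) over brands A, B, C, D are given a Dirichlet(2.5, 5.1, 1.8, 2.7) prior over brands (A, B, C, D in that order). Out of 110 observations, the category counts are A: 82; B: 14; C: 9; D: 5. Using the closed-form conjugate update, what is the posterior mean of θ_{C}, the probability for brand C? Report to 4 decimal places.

The Dirichlet prior is conjugate to the Multinomial likelihood: each posterior αⱼ = prior αⱼ + observed count nⱼ.
Posterior concentration: (84.5, 19.1, 10.8, 7.7), total = 122.1.
E[θ_{C}|data] = α_{C}/Σα = 10.8/122.1 = 0.0885.

0.0885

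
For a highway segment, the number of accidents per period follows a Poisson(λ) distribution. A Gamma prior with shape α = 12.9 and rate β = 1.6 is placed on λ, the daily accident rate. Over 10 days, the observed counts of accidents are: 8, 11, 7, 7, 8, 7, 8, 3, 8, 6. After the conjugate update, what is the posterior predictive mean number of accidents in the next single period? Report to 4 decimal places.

With a Gamma(shape α, rate β) prior, the Poisson likelihood is conjugate: the posterior is Gamma(α + ΣXᵢ, β + n).
Sum of counts S = 73 over n = 10 days.
Posterior: Gamma(α+S, β+n) = Gamma(12.9+73, 1.6+10) = Gamma(85.9, 11.6).
The predictive distribution for one future period is NegBinom with mean α/β = 7.4052.

7.4052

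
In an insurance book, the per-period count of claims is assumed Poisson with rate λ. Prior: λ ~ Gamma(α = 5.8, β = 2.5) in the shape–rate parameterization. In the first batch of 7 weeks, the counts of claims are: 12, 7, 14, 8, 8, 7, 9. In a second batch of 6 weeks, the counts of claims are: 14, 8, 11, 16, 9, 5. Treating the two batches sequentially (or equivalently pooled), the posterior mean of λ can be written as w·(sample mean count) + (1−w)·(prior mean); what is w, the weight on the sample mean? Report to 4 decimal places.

With a Gamma(shape α, rate β) prior, the Poisson likelihood is conjugate: the posterior is Gamma(α + ΣXᵢ, β + n).
Total number of weeks: n = 7 + 6 = 13.
Posterior mean = (α₀+S)/(β₀+n) = [n/(β₀+n)]·(S/n) + [β₀/(β₀+n)]·(α₀/β₀), so only n and β₀ enter the weight.
Weight on data w = n/(β₀+n) = 13/(2.5+13) = 13/15.5 = 0.8387.

0.8387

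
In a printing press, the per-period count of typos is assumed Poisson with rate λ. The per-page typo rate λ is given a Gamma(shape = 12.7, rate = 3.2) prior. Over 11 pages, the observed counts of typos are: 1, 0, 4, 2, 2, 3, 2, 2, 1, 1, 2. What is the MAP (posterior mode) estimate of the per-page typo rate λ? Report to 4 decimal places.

2.2324

With a Gamma(shape α, rate β) prior, the Poisson likelihood is conjugate: the posterior is Gamma(α + ΣXᵢ, β + n).
Sum of counts S = 20 over n = 11 pages.
Posterior: Gamma(α+S, β+n) = Gamma(12.7+20, 3.2+11) = Gamma(32.7, 14.2).
Mode of Gamma(α,β) for α≥1 is (α−1)/β = 31.7/14.2 = 2.2324.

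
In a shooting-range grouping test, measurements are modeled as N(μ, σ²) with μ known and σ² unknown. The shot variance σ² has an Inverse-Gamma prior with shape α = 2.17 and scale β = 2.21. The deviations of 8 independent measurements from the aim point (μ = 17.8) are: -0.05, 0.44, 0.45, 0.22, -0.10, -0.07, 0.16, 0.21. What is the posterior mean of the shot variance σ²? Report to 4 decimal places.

With known mean μ and an Inverse-Gamma(α, β) prior on σ², the Normal likelihood is conjugate: posterior is Inv-Gamma(α + n/2, β + Σ(xᵢ−μ)²/2).
Σ(xᵢ−μ)² = (-0.05)² + (0.44)² + (0.45)² + (0.22)² + (-0.10)² + (-0.07)² + (0.16)² + (0.21)² = 0.5316.
Posterior: Inv-Gamma(2.17 + 8/2, 2.21 + 0.5316/2) = Inv-Gamma(6.17, 2.47580).
E[σ²|data] = β/(α−1) = 2.47580/5.17 = 0.4789.

0.4789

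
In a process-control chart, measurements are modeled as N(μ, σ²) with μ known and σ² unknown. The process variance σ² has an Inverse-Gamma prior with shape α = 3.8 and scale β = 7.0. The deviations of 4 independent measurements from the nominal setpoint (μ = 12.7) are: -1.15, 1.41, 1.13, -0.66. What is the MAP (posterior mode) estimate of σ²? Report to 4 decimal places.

With known mean μ and an Inverse-Gamma(α, β) prior on σ², the Normal likelihood is conjugate: posterior is Inv-Gamma(α + n/2, β + Σ(xᵢ−μ)²/2).
Σ(xᵢ−μ)² = (-1.15)² + (1.41)² + (1.13)² + (-0.66)² = 5.0231.
Posterior: Inv-Gamma(3.8 + 4/2, 7.0 + 5.0231/2) = Inv-Gamma(5.80, 9.51155).
Mode = β/(α+1) = 9.51155/6.80 = 1.3988.

1.3988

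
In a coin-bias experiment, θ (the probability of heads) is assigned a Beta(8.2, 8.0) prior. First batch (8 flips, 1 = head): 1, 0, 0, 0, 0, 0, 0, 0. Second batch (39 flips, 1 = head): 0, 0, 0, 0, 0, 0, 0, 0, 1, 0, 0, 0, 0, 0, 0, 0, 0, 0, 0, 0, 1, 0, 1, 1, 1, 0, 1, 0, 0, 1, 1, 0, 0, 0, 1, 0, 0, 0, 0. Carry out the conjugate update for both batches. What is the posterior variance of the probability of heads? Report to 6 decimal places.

The Beta prior is conjugate to a Binomial/Bernoulli likelihood; the update adds successes to α and failures to β.
After batch 1: Beta(8.2+1, 8.0+7) = Beta(9.2, 15.0).
After batch 2: Beta(9.2+9, 15.0+30) = Beta(18.2, 45.0).
Var = αβ/((α+β)²(α+β+1)) = 18.2·45.0/(63.2²·64.2) = 0.003194.

0.003194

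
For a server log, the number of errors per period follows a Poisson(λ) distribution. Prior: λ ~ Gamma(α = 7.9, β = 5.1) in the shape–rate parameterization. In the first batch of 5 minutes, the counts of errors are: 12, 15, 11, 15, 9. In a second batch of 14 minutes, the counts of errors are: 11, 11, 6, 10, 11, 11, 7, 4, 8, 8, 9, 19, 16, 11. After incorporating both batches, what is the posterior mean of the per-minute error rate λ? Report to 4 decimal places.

8.7925

With a Gamma(shape α, rate β) prior, the Poisson likelihood is conjugate: the posterior is Gamma(α + ΣXᵢ, β + n).
Batch 1: sum of counts S = 62 over n = 5 minutes.
After batch 1: Gamma(α+S, β+n) = Gamma(7.9+62, 5.1+5) = Gamma(69.9, 10.1).
Batch 2: sum of counts S = 142 over n = 14 minutes.
After batch 2: Gamma(α+S, β+n) = Gamma(69.9+142, 10.1+14) = Gamma(211.9, 24.1).
Posterior mean = α/β = 211.9/24.1 = 8.7925.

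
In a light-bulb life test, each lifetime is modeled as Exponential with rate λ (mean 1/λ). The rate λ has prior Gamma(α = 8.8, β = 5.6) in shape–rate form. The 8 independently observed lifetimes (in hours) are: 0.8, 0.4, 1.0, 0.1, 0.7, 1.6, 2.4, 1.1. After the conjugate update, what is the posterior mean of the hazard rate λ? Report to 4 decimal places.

1.2263

With a Gamma(shape α, rate β) prior on the exponential rate λ, the posterior after n observations with total T = Σxᵢ is Gamma(α+n, β+T).
Sum of observations T = 8.1 hours; n = 8.
Posterior: Gamma(8.8+8, 5.6+8.1) = Gamma(16.8, 13.7).
Posterior mean of λ = α/β = 16.8/13.7 = 1.2263.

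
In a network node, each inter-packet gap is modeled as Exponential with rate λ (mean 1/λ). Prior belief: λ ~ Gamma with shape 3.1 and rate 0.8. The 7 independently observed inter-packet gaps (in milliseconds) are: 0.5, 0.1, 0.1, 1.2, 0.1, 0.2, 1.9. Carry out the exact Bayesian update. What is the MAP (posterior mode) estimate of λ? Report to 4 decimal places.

1.8571

With a Gamma(shape α, rate β) prior on the exponential rate λ, the posterior after n observations with total T = Σxᵢ is Gamma(α+n, β+T).
Sum of observations T = 4.1 milliseconds; n = 7.
Posterior: Gamma(3.1+7, 0.8+4.1) = Gamma(10.1, 4.9).
Mode = (α−1)/β = 1.8571.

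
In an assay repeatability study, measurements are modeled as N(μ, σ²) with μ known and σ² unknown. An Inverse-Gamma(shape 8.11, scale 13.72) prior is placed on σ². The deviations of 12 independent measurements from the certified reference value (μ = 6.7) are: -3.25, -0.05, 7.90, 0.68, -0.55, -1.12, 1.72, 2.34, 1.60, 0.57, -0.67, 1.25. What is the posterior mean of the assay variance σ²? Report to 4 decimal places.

With known mean μ and an Inverse-Gamma(α, β) prior on σ², the Normal likelihood is conjugate: posterior is Inv-Gamma(α + n/2, β + Σ(xᵢ−μ)²/2).
Σ(xᵢ−μ)² = (-3.25)² + (-0.05)² + (7.90)² + (0.68)² + (-0.55)² + (-1.12)² + (1.72)² + (2.34)² + (1.60)² + (0.57)² + (-0.67)² + (1.25)² = 88.3246.
Posterior: Inv-Gamma(8.11 + 12/2, 13.72 + 88.3246/2) = Inv-Gamma(14.11, 57.88230).
E[σ²|data] = β/(α−1) = 57.88230/13.11 = 4.4151.

4.4151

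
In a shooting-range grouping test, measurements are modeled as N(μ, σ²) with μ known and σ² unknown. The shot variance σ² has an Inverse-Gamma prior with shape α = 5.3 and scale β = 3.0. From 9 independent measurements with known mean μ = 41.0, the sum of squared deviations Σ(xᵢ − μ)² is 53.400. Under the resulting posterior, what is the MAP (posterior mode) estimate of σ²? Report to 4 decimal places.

With known mean μ and an Inverse-Gamma(α, β) prior on σ², the Normal likelihood is conjugate: posterior is Inv-Gamma(α + n/2, β + Σ(xᵢ−μ)²/2).
Posterior: Inv-Gamma(5.3 + 9/2, 3.0 + 53.400/2) = Inv-Gamma(9.80, 29.7000).
Mode = β/(α+1) = 29.7000/10.80 = 2.7500.

2.7500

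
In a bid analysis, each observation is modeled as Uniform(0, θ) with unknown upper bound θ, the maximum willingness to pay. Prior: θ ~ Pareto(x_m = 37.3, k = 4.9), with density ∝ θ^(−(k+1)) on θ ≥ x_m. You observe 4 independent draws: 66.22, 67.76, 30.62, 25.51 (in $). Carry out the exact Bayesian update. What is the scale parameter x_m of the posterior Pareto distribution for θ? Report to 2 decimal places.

A Pareto(scale x_m, shape k) prior on the upper bound θ of Uniform(0, θ) is conjugate: posterior is Pareto(max(x_m, max xᵢ), k + n).
Sample maximum = 67.76; prior scale x_m = 37.3 → posterior scale = max = 67.76.
Posterior shape = 4.9 + 4 = 8.9.
Posterior scale x_m = 67.76.

67.76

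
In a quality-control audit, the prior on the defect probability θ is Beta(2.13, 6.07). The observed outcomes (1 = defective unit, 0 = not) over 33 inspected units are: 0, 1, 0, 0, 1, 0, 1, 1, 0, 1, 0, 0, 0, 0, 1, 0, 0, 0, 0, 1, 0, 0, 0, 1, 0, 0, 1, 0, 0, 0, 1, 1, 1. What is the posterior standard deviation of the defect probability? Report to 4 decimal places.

0.0731

The Beta prior is conjugate to a Binomial/Bernoulli likelihood; the update adds successes to α and failures to β.
Posterior: Beta(α+k, β+n−k) = Beta(2.13+12, 6.07+21) = Beta(14.13, 27.07).
Var = αβ/((α+β)²(α+β+1)) = 14.13·27.07/(41.20²·42.20) = 0.00533978; SD = √0.00533978 = 0.0731.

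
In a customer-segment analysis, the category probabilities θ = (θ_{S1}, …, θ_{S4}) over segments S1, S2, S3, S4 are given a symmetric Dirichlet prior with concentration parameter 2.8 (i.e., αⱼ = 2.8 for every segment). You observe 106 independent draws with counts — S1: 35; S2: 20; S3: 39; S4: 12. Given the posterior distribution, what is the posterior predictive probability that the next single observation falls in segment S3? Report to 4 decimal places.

The Dirichlet prior is conjugate to the Multinomial likelihood: each posterior αⱼ = prior αⱼ + observed count nⱼ.
Posterior concentration: (37.8, 22.8, 41.8, 14.8), total = 117.2.
P(next = S3 | data) = α_{S3}/Σα = 0.3567.

0.3567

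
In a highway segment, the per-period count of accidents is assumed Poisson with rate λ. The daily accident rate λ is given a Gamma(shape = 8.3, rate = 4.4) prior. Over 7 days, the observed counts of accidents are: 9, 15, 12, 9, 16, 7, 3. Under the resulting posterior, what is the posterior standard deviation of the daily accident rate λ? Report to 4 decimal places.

With a Gamma(shape α, rate β) prior, the Poisson likelihood is conjugate: the posterior is Gamma(α + ΣXᵢ, β + n).
Sum of counts S = 71 over n = 7 days.
Posterior: Gamma(α+S, β+n) = Gamma(8.3+71, 4.4+7) = Gamma(79.3, 11.4).
SD = √α/β = √79.3/11.4 = 0.7811.

0.7811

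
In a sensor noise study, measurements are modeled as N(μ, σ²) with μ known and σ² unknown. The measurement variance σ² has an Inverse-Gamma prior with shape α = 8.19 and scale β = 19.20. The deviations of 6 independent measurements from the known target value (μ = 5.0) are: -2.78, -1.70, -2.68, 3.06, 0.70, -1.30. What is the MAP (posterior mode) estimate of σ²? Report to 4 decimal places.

2.7787

With known mean μ and an Inverse-Gamma(α, β) prior on σ², the Normal likelihood is conjugate: posterior is Inv-Gamma(α + n/2, β + Σ(xᵢ−μ)²/2).
Σ(xᵢ−μ)² = (-2.78)² + (-1.70)² + (-2.68)² + (3.06)² + (0.70)² + (-1.30)² = 29.3444.
Posterior: Inv-Gamma(8.19 + 6/2, 19.20 + 29.3444/2) = Inv-Gamma(11.19, 33.87220).
Mode = β/(α+1) = 33.87220/12.19 = 2.7787.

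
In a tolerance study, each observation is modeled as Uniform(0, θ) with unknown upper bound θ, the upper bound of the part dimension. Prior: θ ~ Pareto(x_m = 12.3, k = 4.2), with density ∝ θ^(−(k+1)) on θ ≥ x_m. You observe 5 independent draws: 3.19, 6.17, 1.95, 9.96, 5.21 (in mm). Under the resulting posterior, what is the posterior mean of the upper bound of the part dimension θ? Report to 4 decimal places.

A Pareto(scale x_m, shape k) prior on the upper bound θ of Uniform(0, θ) is conjugate: posterior is Pareto(max(x_m, max xᵢ), k + n).
Sample maximum = 9.96; prior scale x_m = 12.3 → posterior scale = max = 12.30.
Posterior shape = 4.2 + 5 = 9.2.
E[θ|data] = k·x_m/(k−1) = 9.2·12.30/8.2 = 13.8000.

13.8000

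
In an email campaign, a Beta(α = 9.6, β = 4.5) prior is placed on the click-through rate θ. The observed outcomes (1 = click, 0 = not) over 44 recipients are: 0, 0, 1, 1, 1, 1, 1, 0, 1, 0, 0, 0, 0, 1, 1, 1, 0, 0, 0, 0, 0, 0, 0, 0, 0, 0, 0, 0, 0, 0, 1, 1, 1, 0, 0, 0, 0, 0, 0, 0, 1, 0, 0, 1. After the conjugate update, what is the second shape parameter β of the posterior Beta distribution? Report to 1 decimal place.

34.5

The Beta prior is conjugate to a Binomial/Bernoulli likelihood; the update adds successes to α and failures to β.
Posterior: Beta(α+k, β+n−k) = Beta(9.6+14, 4.5+30) = Beta(23.6, 34.5).
Posterior β = 34.5.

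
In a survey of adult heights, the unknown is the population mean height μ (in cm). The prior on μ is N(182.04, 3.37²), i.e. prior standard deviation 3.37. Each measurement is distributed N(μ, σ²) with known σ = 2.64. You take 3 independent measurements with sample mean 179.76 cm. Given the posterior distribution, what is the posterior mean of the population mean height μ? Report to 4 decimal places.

180.1472

For Normal data with known variance σ², a Normal(μ₀, σ₀²) prior on μ is conjugate. Posterior precision = 1/σ₀² + n/σ²; posterior mean is the precision-weighted average of μ₀ and x̄.
n·x̄ = 3·179.76 = 539.28.
σ₀² = 3.37² = 11.3569, σ² = 2.64² = 6.9696; σ² + n·σ₀² = 6.9696 + 3·11.3569 = 41.0403.
Posterior mean = (μ₀/σ₀² + n·x̄/σ²)/(1/σ₀² + n/σ²) = (σ²·μ₀ + σ₀²·n·x̄)/(σ² + n·σ₀²) = (6.9696·182.04 + 11.3569·539.28)/41.0403 = 7393.295016/41.0403 = 180.1472.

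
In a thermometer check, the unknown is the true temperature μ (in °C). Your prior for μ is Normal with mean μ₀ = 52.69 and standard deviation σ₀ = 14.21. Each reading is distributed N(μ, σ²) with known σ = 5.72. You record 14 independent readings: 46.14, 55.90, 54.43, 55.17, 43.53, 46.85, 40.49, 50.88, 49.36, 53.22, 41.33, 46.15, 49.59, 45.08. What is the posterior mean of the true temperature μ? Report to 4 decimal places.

For Normal data with known variance σ², a Normal(μ₀, σ₀²) prior on μ is conjugate. Posterior precision = 1/σ₀² + n/σ²; posterior mean is the precision-weighted average of μ₀ and x̄.
Σxᵢ = 46.14 + 55.90 + 54.43 + 55.17 + 43.53 + 46.85 + 40.49 + 50.88 + 49.36 + 53.22 + 41.33 + 46.15 + 49.59 + 45.08 = 678.12, so n·x̄ = 678.12.
σ₀² = 14.21² = 201.9241, σ² = 5.72² = 32.7184; σ² + n·σ₀² = 32.7184 + 14·201.9241 = 2859.6558.
Posterior mean = (μ₀/σ₀² + n·x̄/σ²)/(1/σ₀² + n/σ²) = (σ²·μ₀ + σ₀²·n·x̄)/(σ² + n·σ₀²) = (32.7184·52.69 + 201.9241·678.12)/2859.6558 = 138652.703188/2859.6558 = 48.4858.

48.4858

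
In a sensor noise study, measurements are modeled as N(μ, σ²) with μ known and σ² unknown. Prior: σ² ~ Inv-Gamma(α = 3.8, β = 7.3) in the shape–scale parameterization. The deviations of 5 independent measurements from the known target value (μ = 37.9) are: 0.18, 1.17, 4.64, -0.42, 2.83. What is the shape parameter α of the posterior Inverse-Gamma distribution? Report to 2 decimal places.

With known mean μ and an Inverse-Gamma(α, β) prior on σ², the Normal likelihood is conjugate: posterior is Inv-Gamma(α + n/2, β + Σ(xᵢ−μ)²/2).
Σ(xᵢ−μ)² = (0.18)² + (1.17)² + (4.64)² + (-0.42)² + (2.83)² = 31.1162.
Posterior: Inv-Gamma(3.8 + 5/2, 7.3 + 31.1162/2) = Inv-Gamma(6.30, 22.85810).
Posterior α = 6.30.

6.30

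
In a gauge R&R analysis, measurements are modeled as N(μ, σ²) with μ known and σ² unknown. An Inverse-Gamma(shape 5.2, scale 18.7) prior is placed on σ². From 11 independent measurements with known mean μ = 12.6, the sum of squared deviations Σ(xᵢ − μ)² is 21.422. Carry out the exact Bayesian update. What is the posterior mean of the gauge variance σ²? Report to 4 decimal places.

With known mean μ and an Inverse-Gamma(α, β) prior on σ², the Normal likelihood is conjugate: posterior is Inv-Gamma(α + n/2, β + Σ(xᵢ−μ)²/2).
Posterior: Inv-Gamma(5.2 + 11/2, 18.7 + 21.422/2) = Inv-Gamma(10.70, 29.4110).
E[σ²|data] = β/(α−1) = 29.4110/9.70 = 3.0321.

3.0321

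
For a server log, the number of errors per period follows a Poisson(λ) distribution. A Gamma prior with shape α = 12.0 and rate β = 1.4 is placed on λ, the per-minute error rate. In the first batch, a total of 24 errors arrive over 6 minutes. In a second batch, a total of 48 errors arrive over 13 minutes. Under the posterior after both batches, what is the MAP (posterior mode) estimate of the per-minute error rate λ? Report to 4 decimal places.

With a Gamma(shape α, rate β) prior, the Poisson likelihood is conjugate: the posterior is Gamma(α + ΣXᵢ, β + n).
After batch 1: Gamma(α+S, β+n) = Gamma(12.0+24, 1.4+6) = Gamma(36.0, 7.4).
After batch 2: Gamma(α+S, β+n) = Gamma(36.0+48, 7.4+13) = Gamma(84.0, 20.4).
Mode of Gamma(α,β) for α≥1 is (α−1)/β = 83.0/20.4 = 4.0686.

4.0686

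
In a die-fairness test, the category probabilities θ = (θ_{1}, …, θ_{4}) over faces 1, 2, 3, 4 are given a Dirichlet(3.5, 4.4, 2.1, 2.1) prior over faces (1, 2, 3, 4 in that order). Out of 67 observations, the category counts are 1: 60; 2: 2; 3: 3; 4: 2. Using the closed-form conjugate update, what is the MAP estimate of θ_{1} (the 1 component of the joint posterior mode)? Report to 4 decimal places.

0.8322

The Dirichlet prior is conjugate to the Multinomial likelihood: each posterior αⱼ = prior αⱼ + observed count nⱼ.
Posterior concentration: (63.5, 6.4, 5.1, 4.1), total = 79.1.
Joint mode component: (α_{1}−1)/(Σα−K) = 62.5/75.1 = 0.8322.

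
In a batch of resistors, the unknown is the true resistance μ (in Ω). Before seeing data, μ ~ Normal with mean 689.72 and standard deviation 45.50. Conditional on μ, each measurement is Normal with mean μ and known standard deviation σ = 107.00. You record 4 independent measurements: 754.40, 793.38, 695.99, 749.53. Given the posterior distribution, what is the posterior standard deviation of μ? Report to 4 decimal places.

For Normal data with known variance σ², a Normal(μ₀, σ₀²) prior on μ is conjugate. Posterior precision = 1/σ₀² + n/σ²; posterior mean is the precision-weighted average of μ₀ and x̄.
σ₀² = 45.50² = 2070.25, σ² = 107.00² = 11449; σ² + n·σ₀² = 11449 + 4·2070.25 = 19730.
Posterior precision = 1/σ₀² + n/σ² = 1/2070.25 + 4/11449 = (σ² + n·σ₀²)/(σ₀²σ²) = 19730/(2070.25·11449); posterior variance σₙ² = σ₀²σ²/(σ² + n·σ₀²) = 2070.25·11449/19730 = 1201.332603.
Posterior SD = √σₙ² = √(2070.25·11449/19730) = 34.6602.

34.6602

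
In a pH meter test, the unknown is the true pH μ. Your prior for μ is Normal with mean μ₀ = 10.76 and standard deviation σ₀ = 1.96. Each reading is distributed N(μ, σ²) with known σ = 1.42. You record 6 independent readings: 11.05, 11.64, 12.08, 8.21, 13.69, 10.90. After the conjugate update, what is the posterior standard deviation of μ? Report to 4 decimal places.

For Normal data with known variance σ², a Normal(μ₀, σ₀²) prior on μ is conjugate. Posterior precision = 1/σ₀² + n/σ²; posterior mean is the precision-weighted average of μ₀ and x̄.
σ₀² = 1.96² = 3.8416, σ² = 1.42² = 2.0164; σ² + n·σ₀² = 2.0164 + 6·3.8416 = 25.066.
Posterior precision = 1/σ₀² + n/σ² = 1/3.8416 + 6/2.0164 = (σ² + n·σ₀²)/(σ₀²σ²) = 25.066/(3.8416·2.0164); posterior variance σₙ² = σ₀²σ²/(σ² + n·σ₀²) = 3.8416·2.0164/25.066 = 0.309032.
Posterior SD = √σₙ² = √(3.8416·2.0164/25.066) = 0.5559.

0.5559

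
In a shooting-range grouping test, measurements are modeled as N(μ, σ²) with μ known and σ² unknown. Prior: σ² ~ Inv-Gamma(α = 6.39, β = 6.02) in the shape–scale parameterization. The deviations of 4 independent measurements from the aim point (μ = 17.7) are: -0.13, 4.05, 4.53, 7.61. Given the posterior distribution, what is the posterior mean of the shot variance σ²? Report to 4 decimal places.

With known mean μ and an Inverse-Gamma(α, β) prior on σ², the Normal likelihood is conjugate: posterior is Inv-Gamma(α + n/2, β + Σ(xᵢ−μ)²/2).
Σ(xᵢ−μ)² = (-0.13)² + (4.05)² + (4.53)² + (7.61)² = 94.8524.
Posterior: Inv-Gamma(6.39 + 4/2, 6.02 + 94.8524/2) = Inv-Gamma(8.39, 53.44620).
E[σ²|data] = β/(α−1) = 53.44620/7.39 = 7.2322.

7.2322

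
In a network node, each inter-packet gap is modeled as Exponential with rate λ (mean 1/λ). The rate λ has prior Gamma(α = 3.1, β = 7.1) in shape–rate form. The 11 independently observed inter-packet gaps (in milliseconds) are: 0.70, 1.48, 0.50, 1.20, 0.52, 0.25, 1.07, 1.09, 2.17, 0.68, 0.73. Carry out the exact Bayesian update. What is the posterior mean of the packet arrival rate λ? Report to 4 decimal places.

With a Gamma(shape α, rate β) prior on the exponential rate λ, the posterior after n observations with total T = Σxᵢ is Gamma(α+n, β+T).
Sum of observations T = 10.39 milliseconds; n = 11.
Posterior: Gamma(3.1+11, 7.1+10.39) = Gamma(14.1, 17.49).
Posterior mean of λ = α/β = 14.1/17.49 = 0.8062.

0.8062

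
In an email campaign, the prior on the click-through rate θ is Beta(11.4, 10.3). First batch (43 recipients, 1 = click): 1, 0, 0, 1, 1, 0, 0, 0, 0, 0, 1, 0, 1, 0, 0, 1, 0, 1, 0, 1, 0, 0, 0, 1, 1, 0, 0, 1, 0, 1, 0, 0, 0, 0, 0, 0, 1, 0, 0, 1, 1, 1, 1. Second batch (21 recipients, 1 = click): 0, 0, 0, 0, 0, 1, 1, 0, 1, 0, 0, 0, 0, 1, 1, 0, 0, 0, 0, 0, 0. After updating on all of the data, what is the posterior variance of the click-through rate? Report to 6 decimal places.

The Beta prior is conjugate to a Binomial/Bernoulli likelihood; the update adds successes to α and failures to β.
After batch 1: Beta(11.4+17, 10.3+26) = Beta(28.4, 36.3).
After batch 2: Beta(28.4+5, 36.3+16) = Beta(33.4, 52.3).
Var = αβ/((α+β)²(α+β+1)) = 33.4·52.3/(85.7²·86.7) = 0.002743.

0.002743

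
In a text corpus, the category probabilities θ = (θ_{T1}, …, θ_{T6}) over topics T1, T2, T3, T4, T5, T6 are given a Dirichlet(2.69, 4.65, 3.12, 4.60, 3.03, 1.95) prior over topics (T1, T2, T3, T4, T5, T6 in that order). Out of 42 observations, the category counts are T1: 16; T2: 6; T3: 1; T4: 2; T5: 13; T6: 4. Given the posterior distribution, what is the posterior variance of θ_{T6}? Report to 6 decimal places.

The Dirichlet prior is conjugate to the Multinomial likelihood: each posterior αⱼ = prior αⱼ + observed count nⱼ.
Posterior concentration: (18.69, 10.65, 4.12, 6.60, 16.03, 5.95), total = 62.04.
Var[θ_j] = α_j(Σα−α_j)/((Σα)²(Σα+1)) = 5.95·56.09/(62.04²·63.04) = 0.001375.

0.001375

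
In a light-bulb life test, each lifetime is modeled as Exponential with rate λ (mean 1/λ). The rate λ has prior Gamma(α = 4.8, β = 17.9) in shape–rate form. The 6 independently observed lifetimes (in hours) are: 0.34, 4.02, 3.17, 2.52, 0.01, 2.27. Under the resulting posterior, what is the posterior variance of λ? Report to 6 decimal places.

0.011818

With a Gamma(shape α, rate β) prior on the exponential rate λ, the posterior after n observations with total T = Σxᵢ is Gamma(α+n, β+T).
Sum of observations T = 12.33 hours; n = 6.
Posterior: Gamma(4.8+6, 17.9+12.33) = Gamma(10.8, 30.23).
Var = α/β² = 0.011818.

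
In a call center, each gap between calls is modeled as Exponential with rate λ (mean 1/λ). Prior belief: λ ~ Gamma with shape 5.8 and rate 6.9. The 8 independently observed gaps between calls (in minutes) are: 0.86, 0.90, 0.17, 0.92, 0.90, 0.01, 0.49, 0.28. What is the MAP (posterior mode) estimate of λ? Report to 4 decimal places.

1.1199

With a Gamma(shape α, rate β) prior on the exponential rate λ, the posterior after n observations with total T = Σxᵢ is Gamma(α+n, β+T).
Sum of observations T = 4.53 minutes; n = 8.
Posterior: Gamma(5.8+8, 6.9+4.53) = Gamma(13.8, 11.43).
Mode = (α−1)/β = 1.1199.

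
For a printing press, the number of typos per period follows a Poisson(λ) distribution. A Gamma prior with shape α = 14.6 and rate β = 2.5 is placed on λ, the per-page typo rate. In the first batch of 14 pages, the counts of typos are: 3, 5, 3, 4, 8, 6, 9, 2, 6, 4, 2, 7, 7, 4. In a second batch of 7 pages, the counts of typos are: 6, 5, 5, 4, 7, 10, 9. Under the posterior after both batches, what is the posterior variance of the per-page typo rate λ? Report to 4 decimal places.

0.2365

With a Gamma(shape α, rate β) prior, the Poisson likelihood is conjugate: the posterior is Gamma(α + ΣXᵢ, β + n).
Batch 1: sum of counts S = 70 over n = 14 pages.
After batch 1: Gamma(α+S, β+n) = Gamma(14.6+70, 2.5+14) = Gamma(84.6, 16.5).
Batch 2: sum of counts S = 46 over n = 7 pages.
After batch 2: Gamma(α+S, β+n) = Gamma(84.6+46, 16.5+7) = Gamma(130.6, 23.5).
Var = α/β² = 130.6/23.5² = 0.2365.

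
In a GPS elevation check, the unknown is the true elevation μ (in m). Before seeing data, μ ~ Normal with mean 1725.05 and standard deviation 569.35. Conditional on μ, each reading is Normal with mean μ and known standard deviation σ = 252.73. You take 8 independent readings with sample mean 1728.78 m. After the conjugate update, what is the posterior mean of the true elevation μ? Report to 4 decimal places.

For Normal data with known variance σ², a Normal(μ₀, σ₀²) prior on μ is conjugate. Posterior precision = 1/σ₀² + n/σ²; posterior mean is the precision-weighted average of μ₀ and x̄.
n·x̄ = 8·1728.78 = 13830.24.
σ₀² = 569.35² = 324159.4225, σ² = 252.73² = 63872.4529; σ² + n·σ₀² = 63872.4529 + 8·324159.4225 = 2657147.8329.
Posterior mean = (μ₀/σ₀² + n·x̄/σ²)/(1/σ₀² + n/σ²) = (σ²·μ₀ + σ₀²·n·x̄)/(σ² + n·σ₀²) = (63872.4529·1725.05 + 324159.4225·13830.24)/2657147.8329 = 4593385786.311545/2657147.8329 = 1728.6903.

1728.6903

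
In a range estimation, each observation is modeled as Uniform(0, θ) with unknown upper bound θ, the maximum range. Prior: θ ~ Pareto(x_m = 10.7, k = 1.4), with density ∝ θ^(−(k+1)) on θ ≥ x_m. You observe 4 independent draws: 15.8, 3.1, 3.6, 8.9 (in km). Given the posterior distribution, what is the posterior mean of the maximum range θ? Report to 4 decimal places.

A Pareto(scale x_m, shape k) prior on the upper bound θ of Uniform(0, θ) is conjugate: posterior is Pareto(max(x_m, max xᵢ), k + n).
Sample maximum = 15.8; prior scale x_m = 10.7 → posterior scale = max = 15.8.
Posterior shape = 1.4 + 4 = 5.4.
E[θ|data] = k·x_m/(k−1) = 5.4·15.8/4.4 = 19.3909.

19.3909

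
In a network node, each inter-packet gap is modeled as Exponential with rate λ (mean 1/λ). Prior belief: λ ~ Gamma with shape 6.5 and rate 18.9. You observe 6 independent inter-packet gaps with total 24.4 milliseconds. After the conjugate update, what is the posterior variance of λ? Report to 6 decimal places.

With a Gamma(shape α, rate β) prior on the exponential rate λ, the posterior after n observations with total T = Σxᵢ is Gamma(α+n, β+T).
Posterior: Gamma(6.5+6, 18.9+24.4) = Gamma(12.5, 43.3).
Var = α/β² = 0.006667.

0.006667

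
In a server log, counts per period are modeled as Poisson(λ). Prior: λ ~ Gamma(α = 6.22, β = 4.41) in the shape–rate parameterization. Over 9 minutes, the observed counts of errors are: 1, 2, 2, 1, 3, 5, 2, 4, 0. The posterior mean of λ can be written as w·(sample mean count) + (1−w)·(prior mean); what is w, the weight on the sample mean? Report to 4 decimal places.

0.6711

With a Gamma(shape α, rate β) prior, the Poisson likelihood is conjugate: the posterior is Gamma(α + ΣXᵢ, β + n).
Posterior mean = (α₀+S)/(β₀+n) = [n/(β₀+n)]·(S/n) + [β₀/(β₀+n)]·(α₀/β₀), so only n and β₀ enter the weight.
Weight on data w = n/(β₀+n) = 9/(4.41+9) = 9/13.41 = 0.6711.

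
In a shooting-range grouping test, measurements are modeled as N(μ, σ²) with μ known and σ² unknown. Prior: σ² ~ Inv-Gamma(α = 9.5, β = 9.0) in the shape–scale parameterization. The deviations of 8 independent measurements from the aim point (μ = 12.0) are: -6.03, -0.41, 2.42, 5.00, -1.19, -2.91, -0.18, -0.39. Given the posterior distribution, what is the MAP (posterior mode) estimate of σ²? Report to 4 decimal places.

With known mean μ and an Inverse-Gamma(α, β) prior on σ², the Normal likelihood is conjugate: posterior is Inv-Gamma(α + n/2, β + Σ(xᵢ−μ)²/2).
Σ(xᵢ−μ)² = (-6.03)² + (-0.41)² + (2.42)² + (5.00)² + (-1.19)² + (-2.91)² + (-0.18)² + (-0.39)² = 77.4541.
Posterior: Inv-Gamma(9.5 + 8/2, 9.0 + 77.4541/2) = Inv-Gamma(13.50, 47.72705).
Mode = β/(α+1) = 47.72705/14.50 = 3.2915.

3.2915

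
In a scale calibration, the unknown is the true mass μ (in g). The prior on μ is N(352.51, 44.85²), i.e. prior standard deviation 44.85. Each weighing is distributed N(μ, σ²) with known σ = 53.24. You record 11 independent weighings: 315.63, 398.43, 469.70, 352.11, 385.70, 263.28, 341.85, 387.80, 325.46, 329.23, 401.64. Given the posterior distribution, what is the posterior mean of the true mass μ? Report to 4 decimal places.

For Normal data with known variance σ², a Normal(μ₀, σ₀²) prior on μ is conjugate. Posterior precision = 1/σ₀² + n/σ²; posterior mean is the precision-weighted average of μ₀ and x̄.
Σxᵢ = 315.63 + 398.43 + 469.70 + 352.11 + 385.70 + 263.28 + 341.85 + 387.80 + 325.46 + 329.23 + 401.64 = 3970.83, so n·x̄ = 3970.83.
σ₀² = 44.85² = 2011.5225, σ² = 53.24² = 2834.4976; σ² + n·σ₀² = 2834.4976 + 11·2011.5225 = 24961.2451.
Posterior mean = (μ₀/σ₀² + n·x̄/σ²)/(1/σ₀² + n/σ²) = (σ²·μ₀ + σ₀²·n·x̄)/(σ² + n·σ₀²) = (2834.4976·352.51 + 2011.5225·3970.83)/24961.2451 = 8986602.637651/24961.2451 = 360.0222.

360.0222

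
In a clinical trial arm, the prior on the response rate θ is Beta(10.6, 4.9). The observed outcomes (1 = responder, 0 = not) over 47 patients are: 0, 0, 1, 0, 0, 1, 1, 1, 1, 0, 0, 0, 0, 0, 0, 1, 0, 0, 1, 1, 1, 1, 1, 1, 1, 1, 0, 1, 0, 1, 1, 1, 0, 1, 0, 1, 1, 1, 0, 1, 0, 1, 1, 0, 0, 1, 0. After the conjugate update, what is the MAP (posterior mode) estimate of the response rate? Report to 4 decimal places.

0.5884

The Beta prior is conjugate to a Binomial/Bernoulli likelihood; the update adds successes to α and failures to β.
Posterior: Beta(α+k, β+n−k) = Beta(10.6+26, 4.9+21) = Beta(36.6, 25.9).
Mode of Beta(a,b) for a,b>1 is (a−1)/(a+b−2) = 35.6/60.5 = 0.5884.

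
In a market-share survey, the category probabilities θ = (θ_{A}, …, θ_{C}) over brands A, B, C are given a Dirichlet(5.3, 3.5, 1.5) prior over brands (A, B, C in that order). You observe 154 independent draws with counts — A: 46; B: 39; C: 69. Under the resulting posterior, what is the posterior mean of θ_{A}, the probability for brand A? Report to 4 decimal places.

0.3122

The Dirichlet prior is conjugate to the Multinomial likelihood: each posterior αⱼ = prior αⱼ + observed count nⱼ.
Posterior concentration: (51.3, 42.5, 70.5), total = 164.3.
E[θ_{A}|data] = α_{A}/Σα = 51.3/164.3 = 0.3122.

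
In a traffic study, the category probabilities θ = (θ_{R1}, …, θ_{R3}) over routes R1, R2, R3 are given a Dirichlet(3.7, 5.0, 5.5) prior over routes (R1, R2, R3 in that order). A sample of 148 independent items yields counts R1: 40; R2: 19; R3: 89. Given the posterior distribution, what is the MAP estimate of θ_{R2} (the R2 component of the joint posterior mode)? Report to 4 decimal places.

The Dirichlet prior is conjugate to the Multinomial likelihood: each posterior αⱼ = prior αⱼ + observed count nⱼ.
Posterior concentration: (43.7, 24.0, 94.5), total = 162.2.
Joint mode component: (α_{R2}−1)/(Σα−K) = 23.0/159.2 = 0.1445.

0.1445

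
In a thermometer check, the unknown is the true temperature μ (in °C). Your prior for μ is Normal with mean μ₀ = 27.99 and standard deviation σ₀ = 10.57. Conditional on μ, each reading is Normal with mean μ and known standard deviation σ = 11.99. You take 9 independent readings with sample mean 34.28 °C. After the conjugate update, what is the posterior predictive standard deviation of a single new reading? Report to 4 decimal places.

12.5593

For Normal data with known variance σ², a Normal(μ₀, σ₀²) prior on μ is conjugate. Posterior precision = 1/σ₀² + n/σ²; posterior mean is the precision-weighted average of μ₀ and x̄.
σ₀² = 10.57² = 111.7249, σ² = 11.99² = 143.7601; σ² + n·σ₀² = 143.7601 + 9·111.7249 = 1149.2842.
Posterior precision = 1/σ₀² + n/σ² = 1/111.7249 + 9/143.7601 = (σ² + n·σ₀²)/(σ₀²σ²) = 1149.2842/(111.7249·143.7601); posterior variance σₙ² = σ₀²σ²/(σ² + n·σ₀²) = 111.7249·143.7601/1149.2842 = 13.975292.
Predictive variance for one new observation = σₙ² + σ² = 111.7249·143.7601/1149.2842 + 143.7601 = σ²·(σ₀² + 1149.2842)/1149.2842 = 143.7601·1261.0091/1149.2842 = 157.735392; SD = √(143.7601·1261.0091/1149.2842) = 12.5593.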